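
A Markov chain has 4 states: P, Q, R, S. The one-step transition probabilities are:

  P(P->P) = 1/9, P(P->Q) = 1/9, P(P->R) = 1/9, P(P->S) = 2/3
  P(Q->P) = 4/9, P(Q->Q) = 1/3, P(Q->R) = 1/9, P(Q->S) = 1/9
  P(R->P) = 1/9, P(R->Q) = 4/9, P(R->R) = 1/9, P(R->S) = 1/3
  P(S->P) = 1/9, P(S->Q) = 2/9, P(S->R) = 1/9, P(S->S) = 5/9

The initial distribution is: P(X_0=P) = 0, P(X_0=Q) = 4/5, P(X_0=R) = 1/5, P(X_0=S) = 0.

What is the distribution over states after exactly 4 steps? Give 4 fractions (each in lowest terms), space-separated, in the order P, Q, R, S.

Answer: 707/3645 2768/10935 1/9 4831/10935

Derivation:
Propagating the distribution step by step (d_{t+1} = d_t * P):
d_0 = (P=0, Q=4/5, R=1/5, S=0)
  d_1[P] = 0*1/9 + 4/5*4/9 + 1/5*1/9 + 0*1/9 = 17/45
  d_1[Q] = 0*1/9 + 4/5*1/3 + 1/5*4/9 + 0*2/9 = 16/45
  d_1[R] = 0*1/9 + 4/5*1/9 + 1/5*1/9 + 0*1/9 = 1/9
  d_1[S] = 0*2/3 + 4/5*1/9 + 1/5*1/3 + 0*5/9 = 7/45
d_1 = (P=17/45, Q=16/45, R=1/9, S=7/45)
  d_2[P] = 17/45*1/9 + 16/45*4/9 + 1/9*1/9 + 7/45*1/9 = 31/135
  d_2[Q] = 17/45*1/9 + 16/45*1/3 + 1/9*4/9 + 7/45*2/9 = 11/45
  d_2[R] = 17/45*1/9 + 16/45*1/9 + 1/9*1/9 + 7/45*1/9 = 1/9
  d_2[S] = 17/45*2/3 + 16/45*1/9 + 1/9*1/3 + 7/45*5/9 = 56/135
d_2 = (P=31/135, Q=11/45, R=1/9, S=56/135)
  d_3[P] = 31/135*1/9 + 11/45*4/9 + 1/9*1/9 + 56/135*1/9 = 26/135
  d_3[Q] = 31/135*1/9 + 11/45*1/3 + 1/9*4/9 + 56/135*2/9 = 302/1215
  d_3[R] = 31/135*1/9 + 11/45*1/9 + 1/9*1/9 + 56/135*1/9 = 1/9
  d_3[S] = 31/135*2/3 + 11/45*1/9 + 1/9*1/3 + 56/135*5/9 = 544/1215
d_3 = (P=26/135, Q=302/1215, R=1/9, S=544/1215)
  d_4[P] = 26/135*1/9 + 302/1215*4/9 + 1/9*1/9 + 544/1215*1/9 = 707/3645
  d_4[Q] = 26/135*1/9 + 302/1215*1/3 + 1/9*4/9 + 544/1215*2/9 = 2768/10935
  d_4[R] = 26/135*1/9 + 302/1215*1/9 + 1/9*1/9 + 544/1215*1/9 = 1/9
  d_4[S] = 26/135*2/3 + 302/1215*1/9 + 1/9*1/3 + 544/1215*5/9 = 4831/10935
d_4 = (P=707/3645, Q=2768/10935, R=1/9, S=4831/10935)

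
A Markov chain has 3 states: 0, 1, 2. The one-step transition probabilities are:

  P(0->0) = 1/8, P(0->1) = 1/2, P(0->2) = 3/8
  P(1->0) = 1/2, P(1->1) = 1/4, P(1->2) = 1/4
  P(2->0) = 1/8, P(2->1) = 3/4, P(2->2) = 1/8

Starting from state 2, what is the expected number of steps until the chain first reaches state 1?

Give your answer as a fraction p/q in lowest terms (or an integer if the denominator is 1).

Answer: 32/23

Derivation:
Let h_i = expected steps to first reach 1 from state i.
Boundary: h_1 = 0.
First-step equations for the other states:
  h_0 = 1 + 1/8*h_0 + 1/2*h_1 + 3/8*h_2
  h_2 = 1 + 1/8*h_0 + 3/4*h_1 + 1/8*h_2

Substituting h_1 = 0 and rearranging gives the linear system (I - Q) h = 1:
  [7/8, -3/8] . (h_0, h_2) = 1
  [-1/8, 7/8] . (h_0, h_2) = 1

Solving yields:
  h_0 = 40/23
  h_2 = 32/23

Starting state is 2, so the expected hitting time is h_2 = 32/23.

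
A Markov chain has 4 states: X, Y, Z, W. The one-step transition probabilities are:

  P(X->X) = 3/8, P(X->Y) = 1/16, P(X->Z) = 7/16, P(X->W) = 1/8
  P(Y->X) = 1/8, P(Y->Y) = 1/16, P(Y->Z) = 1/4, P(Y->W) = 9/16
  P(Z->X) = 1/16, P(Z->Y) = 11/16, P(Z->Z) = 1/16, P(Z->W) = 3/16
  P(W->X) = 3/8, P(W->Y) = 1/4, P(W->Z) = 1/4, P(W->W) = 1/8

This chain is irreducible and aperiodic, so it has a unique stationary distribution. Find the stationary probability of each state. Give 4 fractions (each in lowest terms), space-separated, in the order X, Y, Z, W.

The stationary distribution satisfies pi = pi * P, i.e.:
  pi_X = 3/8*pi_X + 1/8*pi_Y + 1/16*pi_Z + 3/8*pi_W
  pi_Y = 1/16*pi_X + 1/16*pi_Y + 11/16*pi_Z + 1/4*pi_W
  pi_Z = 7/16*pi_X + 1/4*pi_Y + 1/16*pi_Z + 1/4*pi_W
  pi_W = 1/8*pi_X + 9/16*pi_Y + 3/16*pi_Z + 1/8*pi_W
with normalization: pi_X + pi_Y + pi_Z + pi_W = 1.

Using the first 3 balance equations plus normalization, the linear system A*pi = b is:
  [-5/8, 1/8, 1/16, 3/8] . pi = 0
  [1/16, -15/16, 11/16, 1/4] . pi = 0
  [7/16, 1/4, -15/16, 1/4] . pi = 0
  [1, 1, 1, 1] . pi = 1

Solving yields:
  pi_X = 1370/5917
  pi_Y = 1568/5917
  pi_Z = 1462/5917
  pi_W = 1517/5917

Verification (pi * P):
  1370/5917*3/8 + 1568/5917*1/8 + 1462/5917*1/16 + 1517/5917*3/8 = 1370/5917 = pi_X  (ok)
  1370/5917*1/16 + 1568/5917*1/16 + 1462/5917*11/16 + 1517/5917*1/4 = 1568/5917 = pi_Y  (ok)
  1370/5917*7/16 + 1568/5917*1/4 + 1462/5917*1/16 + 1517/5917*1/4 = 1462/5917 = pi_Z  (ok)
  1370/5917*1/8 + 1568/5917*9/16 + 1462/5917*3/16 + 1517/5917*1/8 = 1517/5917 = pi_W  (ok)

Answer: 1370/5917 1568/5917 1462/5917 1517/5917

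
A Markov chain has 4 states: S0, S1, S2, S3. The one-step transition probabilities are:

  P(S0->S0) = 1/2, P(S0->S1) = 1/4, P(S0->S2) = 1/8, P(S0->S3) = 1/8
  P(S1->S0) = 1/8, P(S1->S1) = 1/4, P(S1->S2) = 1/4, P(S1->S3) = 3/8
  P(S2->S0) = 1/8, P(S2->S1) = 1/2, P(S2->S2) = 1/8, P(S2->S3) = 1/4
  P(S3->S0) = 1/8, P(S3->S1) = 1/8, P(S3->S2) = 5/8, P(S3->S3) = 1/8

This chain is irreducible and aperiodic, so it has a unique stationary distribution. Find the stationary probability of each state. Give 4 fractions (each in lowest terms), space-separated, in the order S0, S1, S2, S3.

The stationary distribution satisfies pi = pi * P, i.e.:
  pi_S0 = 1/2*pi_S0 + 1/8*pi_S1 + 1/8*pi_S2 + 1/8*pi_S3
  pi_S1 = 1/4*pi_S0 + 1/4*pi_S1 + 1/2*pi_S2 + 1/8*pi_S3
  pi_S2 = 1/8*pi_S0 + 1/4*pi_S1 + 1/8*pi_S2 + 5/8*pi_S3
  pi_S3 = 1/8*pi_S0 + 3/8*pi_S1 + 1/4*pi_S2 + 1/8*pi_S3
with normalization: pi_S0 + pi_S1 + pi_S2 + pi_S3 = 1.

Using the first 3 balance equations plus normalization, the linear system A*pi = b is:
  [-1/2, 1/8, 1/8, 1/8] . pi = 0
  [1/4, -3/4, 1/2, 1/8] . pi = 0
  [1/8, 1/4, -7/8, 5/8] . pi = 0
  [1, 1, 1, 1] . pi = 1

Solving yields:
  pi_S0 = 1/5
  pi_S1 = 9/31
  pi_S2 = 43/155
  pi_S3 = 36/155

Verification (pi * P):
  1/5*1/2 + 9/31*1/8 + 43/155*1/8 + 36/155*1/8 = 1/5 = pi_S0  (ok)
  1/5*1/4 + 9/31*1/4 + 43/155*1/2 + 36/155*1/8 = 9/31 = pi_S1  (ok)
  1/5*1/8 + 9/31*1/4 + 43/155*1/8 + 36/155*5/8 = 43/155 = pi_S2  (ok)
  1/5*1/8 + 9/31*3/8 + 43/155*1/4 + 36/155*1/8 = 36/155 = pi_S3  (ok)

Answer: 1/5 9/31 43/155 36/155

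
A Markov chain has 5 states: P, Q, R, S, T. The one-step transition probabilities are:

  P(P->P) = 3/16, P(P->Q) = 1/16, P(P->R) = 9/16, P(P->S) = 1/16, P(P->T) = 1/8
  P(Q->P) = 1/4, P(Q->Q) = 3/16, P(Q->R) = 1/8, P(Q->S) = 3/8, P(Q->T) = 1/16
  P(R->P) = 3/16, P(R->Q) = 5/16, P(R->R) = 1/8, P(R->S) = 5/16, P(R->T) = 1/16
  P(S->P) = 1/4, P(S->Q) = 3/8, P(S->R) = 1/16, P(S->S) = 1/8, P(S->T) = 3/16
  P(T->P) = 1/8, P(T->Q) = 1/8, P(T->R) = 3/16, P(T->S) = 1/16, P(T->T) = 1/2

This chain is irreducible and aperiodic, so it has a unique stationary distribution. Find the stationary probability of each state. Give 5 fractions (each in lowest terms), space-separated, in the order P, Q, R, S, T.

Answer: 3585/17747 3802/17747 3767/17747 3455/17747 3138/17747

Derivation:
The stationary distribution satisfies pi = pi * P, i.e.:
  pi_P = 3/16*pi_P + 1/4*pi_Q + 3/16*pi_R + 1/4*pi_S + 1/8*pi_T
  pi_Q = 1/16*pi_P + 3/16*pi_Q + 5/16*pi_R + 3/8*pi_S + 1/8*pi_T
  pi_R = 9/16*pi_P + 1/8*pi_Q + 1/8*pi_R + 1/16*pi_S + 3/16*pi_T
  pi_S = 1/16*pi_P + 3/8*pi_Q + 5/16*pi_R + 1/8*pi_S + 1/16*pi_T
  pi_T = 1/8*pi_P + 1/16*pi_Q + 1/16*pi_R + 3/16*pi_S + 1/2*pi_T
with normalization: pi_P + pi_Q + pi_R + pi_S + pi_T = 1.

Using the first 4 balance equations plus normalization, the linear system A*pi = b is:
  [-13/16, 1/4, 3/16, 1/4, 1/8] . pi = 0
  [1/16, -13/16, 5/16, 3/8, 1/8] . pi = 0
  [9/16, 1/8, -7/8, 1/16, 3/16] . pi = 0
  [1/16, 3/8, 5/16, -7/8, 1/16] . pi = 0
  [1, 1, 1, 1, 1] . pi = 1

Solving yields:
  pi_P = 3585/17747
  pi_Q = 3802/17747
  pi_R = 3767/17747
  pi_S = 3455/17747
  pi_T = 3138/17747

Verification (pi * P):
  3585/17747*3/16 + 3802/17747*1/4 + 3767/17747*3/16 + 3455/17747*1/4 + 3138/17747*1/8 = 3585/17747 = pi_P  (ok)
  3585/17747*1/16 + 3802/17747*3/16 + 3767/17747*5/16 + 3455/17747*3/8 + 3138/17747*1/8 = 3802/17747 = pi_Q  (ok)
  3585/17747*9/16 + 3802/17747*1/8 + 3767/17747*1/8 + 3455/17747*1/16 + 3138/17747*3/16 = 3767/17747 = pi_R  (ok)
  3585/17747*1/16 + 3802/17747*3/8 + 3767/17747*5/16 + 3455/17747*1/8 + 3138/17747*1/16 = 3455/17747 = pi_S  (ok)
  3585/17747*1/8 + 3802/17747*1/16 + 3767/17747*1/16 + 3455/17747*3/16 + 3138/17747*1/2 = 3138/17747 = pi_T  (ok)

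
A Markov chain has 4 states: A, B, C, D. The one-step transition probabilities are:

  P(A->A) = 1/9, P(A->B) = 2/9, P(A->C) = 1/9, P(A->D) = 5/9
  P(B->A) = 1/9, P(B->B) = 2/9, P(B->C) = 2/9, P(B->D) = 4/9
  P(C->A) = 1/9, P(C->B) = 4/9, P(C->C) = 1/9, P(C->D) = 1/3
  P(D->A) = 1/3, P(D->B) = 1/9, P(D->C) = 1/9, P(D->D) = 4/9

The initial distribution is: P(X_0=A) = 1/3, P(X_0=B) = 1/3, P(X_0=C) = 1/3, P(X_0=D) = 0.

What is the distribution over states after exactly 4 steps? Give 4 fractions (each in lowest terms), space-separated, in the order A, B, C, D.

Propagating the distribution step by step (d_{t+1} = d_t * P):
d_0 = (A=1/3, B=1/3, C=1/3, D=0)
  d_1[A] = 1/3*1/9 + 1/3*1/9 + 1/3*1/9 + 0*1/3 = 1/9
  d_1[B] = 1/3*2/9 + 1/3*2/9 + 1/3*4/9 + 0*1/9 = 8/27
  d_1[C] = 1/3*1/9 + 1/3*2/9 + 1/3*1/9 + 0*1/9 = 4/27
  d_1[D] = 1/3*5/9 + 1/3*4/9 + 1/3*1/3 + 0*4/9 = 4/9
d_1 = (A=1/9, B=8/27, C=4/27, D=4/9)
  d_2[A] = 1/9*1/9 + 8/27*1/9 + 4/27*1/9 + 4/9*1/3 = 17/81
  d_2[B] = 1/9*2/9 + 8/27*2/9 + 4/27*4/9 + 4/9*1/9 = 50/243
  d_2[C] = 1/9*1/9 + 8/27*2/9 + 4/27*1/9 + 4/9*1/9 = 35/243
  d_2[D] = 1/9*5/9 + 8/27*4/9 + 4/27*1/3 + 4/9*4/9 = 107/243
d_2 = (A=17/81, B=50/243, C=35/243, D=107/243)
  d_3[A] = 17/81*1/9 + 50/243*1/9 + 35/243*1/9 + 107/243*1/3 = 457/2187
  d_3[B] = 17/81*2/9 + 50/243*2/9 + 35/243*4/9 + 107/243*1/9 = 449/2187
  d_3[C] = 17/81*1/9 + 50/243*2/9 + 35/243*1/9 + 107/243*1/9 = 293/2187
  d_3[D] = 17/81*5/9 + 50/243*4/9 + 35/243*1/3 + 107/243*4/9 = 988/2187
d_3 = (A=457/2187, B=449/2187, C=293/2187, D=988/2187)
  d_4[A] = 457/2187*1/9 + 449/2187*1/9 + 293/2187*1/9 + 988/2187*1/3 = 4163/19683
  d_4[B] = 457/2187*2/9 + 449/2187*2/9 + 293/2187*4/9 + 988/2187*1/9 = 1324/6561
  d_4[C] = 457/2187*1/9 + 449/2187*2/9 + 293/2187*1/9 + 988/2187*1/9 = 2636/19683
  d_4[D] = 457/2187*5/9 + 449/2187*4/9 + 293/2187*1/3 + 988/2187*4/9 = 8912/19683
d_4 = (A=4163/19683, B=1324/6561, C=2636/19683, D=8912/19683)

Answer: 4163/19683 1324/6561 2636/19683 8912/19683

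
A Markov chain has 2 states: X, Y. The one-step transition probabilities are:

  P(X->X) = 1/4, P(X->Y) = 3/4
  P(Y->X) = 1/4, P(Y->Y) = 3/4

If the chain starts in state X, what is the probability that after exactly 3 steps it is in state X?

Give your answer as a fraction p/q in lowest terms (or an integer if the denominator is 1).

Answer: 1/4

Derivation:
Computing P^3 by repeated multiplication:
P^1 =
  X: [1/4, 3/4]
  Y: [1/4, 3/4]
P^2 =
  X: [1/4, 3/4]
  Y: [1/4, 3/4]
P^3 =
  X: [1/4, 3/4]
  Y: [1/4, 3/4]

(P^3)[X -> X] = 1/4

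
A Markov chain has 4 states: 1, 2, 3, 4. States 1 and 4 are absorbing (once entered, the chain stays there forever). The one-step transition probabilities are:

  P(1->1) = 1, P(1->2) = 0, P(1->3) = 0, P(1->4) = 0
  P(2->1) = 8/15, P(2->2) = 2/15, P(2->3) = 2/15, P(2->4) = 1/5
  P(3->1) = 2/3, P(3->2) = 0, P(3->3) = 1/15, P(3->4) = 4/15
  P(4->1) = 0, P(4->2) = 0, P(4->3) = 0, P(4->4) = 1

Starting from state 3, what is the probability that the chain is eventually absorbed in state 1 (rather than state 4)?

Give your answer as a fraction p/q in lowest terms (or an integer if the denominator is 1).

Let a_i = P(absorbed in 1 | start in state i).
Boundary conditions: a_1 = 1, a_4 = 0.
For each transient state i, a_i = sum_j P(i->j) * a_j:
  a_2 = 8/15*a_1 + 2/15*a_2 + 2/15*a_3 + 1/5*a_4
  a_3 = 2/3*a_1 + 0*a_2 + 1/15*a_3 + 4/15*a_4

Substituting a_1 = 1 and a_4 = 0, rearrange to (I - Q) a = r where r[i] = P(i -> 1):
  [13/15, -2/15] . (a_2, a_3) = 8/15
  [0, 14/15] . (a_2, a_3) = 2/3

Solving yields:
  a_2 = 66/91
  a_3 = 5/7

Starting state is 3, so the absorption probability is a_3 = 5/7.

Answer: 5/7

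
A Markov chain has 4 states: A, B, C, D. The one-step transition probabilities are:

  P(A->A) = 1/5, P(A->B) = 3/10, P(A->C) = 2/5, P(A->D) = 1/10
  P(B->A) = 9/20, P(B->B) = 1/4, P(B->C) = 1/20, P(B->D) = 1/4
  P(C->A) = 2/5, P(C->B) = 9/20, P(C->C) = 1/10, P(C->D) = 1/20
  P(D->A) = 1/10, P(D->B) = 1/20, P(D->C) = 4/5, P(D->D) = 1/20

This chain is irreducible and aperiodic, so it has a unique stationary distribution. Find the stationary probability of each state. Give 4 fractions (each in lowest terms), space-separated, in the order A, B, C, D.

The stationary distribution satisfies pi = pi * P, i.e.:
  pi_A = 1/5*pi_A + 9/20*pi_B + 2/5*pi_C + 1/10*pi_D
  pi_B = 3/10*pi_A + 1/4*pi_B + 9/20*pi_C + 1/20*pi_D
  pi_C = 2/5*pi_A + 1/20*pi_B + 1/10*pi_C + 4/5*pi_D
  pi_D = 1/10*pi_A + 1/4*pi_B + 1/20*pi_C + 1/20*pi_D
with normalization: pi_A + pi_B + pi_C + pi_D = 1.

Using the first 3 balance equations plus normalization, the linear system A*pi = b is:
  [-4/5, 9/20, 2/5, 1/10] . pi = 0
  [3/10, -3/4, 9/20, 1/20] . pi = 0
  [2/5, 1/20, -9/10, 4/5] . pi = 0
  [1, 1, 1, 1] . pi = 1

Solving yields:
  pi_A = 977/3107
  pi_B = 914/3107
  pi_C = 829/3107
  pi_D = 387/3107

Verification (pi * P):
  977/3107*1/5 + 914/3107*9/20 + 829/3107*2/5 + 387/3107*1/10 = 977/3107 = pi_A  (ok)
  977/3107*3/10 + 914/3107*1/4 + 829/3107*9/20 + 387/3107*1/20 = 914/3107 = pi_B  (ok)
  977/3107*2/5 + 914/3107*1/20 + 829/3107*1/10 + 387/3107*4/5 = 829/3107 = pi_C  (ok)
  977/3107*1/10 + 914/3107*1/4 + 829/3107*1/20 + 387/3107*1/20 = 387/3107 = pi_D  (ok)

Answer: 977/3107 914/3107 829/3107 387/3107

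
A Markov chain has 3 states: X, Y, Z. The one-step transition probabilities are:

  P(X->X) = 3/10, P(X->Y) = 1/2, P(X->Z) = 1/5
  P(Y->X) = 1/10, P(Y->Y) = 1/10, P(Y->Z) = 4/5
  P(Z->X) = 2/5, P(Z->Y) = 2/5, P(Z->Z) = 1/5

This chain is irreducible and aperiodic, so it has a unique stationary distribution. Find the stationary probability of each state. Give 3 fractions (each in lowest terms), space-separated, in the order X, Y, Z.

Answer: 20/73 24/73 29/73

Derivation:
The stationary distribution satisfies pi = pi * P, i.e.:
  pi_X = 3/10*pi_X + 1/10*pi_Y + 2/5*pi_Z
  pi_Y = 1/2*pi_X + 1/10*pi_Y + 2/5*pi_Z
  pi_Z = 1/5*pi_X + 4/5*pi_Y + 1/5*pi_Z
with normalization: pi_X + pi_Y + pi_Z = 1.

Using the first 2 balance equations plus normalization, the linear system A*pi = b is:
  [-7/10, 1/10, 2/5] . pi = 0
  [1/2, -9/10, 2/5] . pi = 0
  [1, 1, 1] . pi = 1

Solving yields:
  pi_X = 20/73
  pi_Y = 24/73
  pi_Z = 29/73

Verification (pi * P):
  20/73*3/10 + 24/73*1/10 + 29/73*2/5 = 20/73 = pi_X  (ok)
  20/73*1/2 + 24/73*1/10 + 29/73*2/5 = 24/73 = pi_Y  (ok)
  20/73*1/5 + 24/73*4/5 + 29/73*1/5 = 29/73 = pi_Z  (ok)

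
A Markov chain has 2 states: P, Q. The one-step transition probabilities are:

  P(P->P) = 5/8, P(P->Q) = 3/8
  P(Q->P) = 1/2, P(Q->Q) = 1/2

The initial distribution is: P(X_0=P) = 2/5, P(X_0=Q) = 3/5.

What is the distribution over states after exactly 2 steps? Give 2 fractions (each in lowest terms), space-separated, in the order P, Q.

Answer: 91/160 69/160

Derivation:
Propagating the distribution step by step (d_{t+1} = d_t * P):
d_0 = (P=2/5, Q=3/5)
  d_1[P] = 2/5*5/8 + 3/5*1/2 = 11/20
  d_1[Q] = 2/5*3/8 + 3/5*1/2 = 9/20
d_1 = (P=11/20, Q=9/20)
  d_2[P] = 11/20*5/8 + 9/20*1/2 = 91/160
  d_2[Q] = 11/20*3/8 + 9/20*1/2 = 69/160
d_2 = (P=91/160, Q=69/160)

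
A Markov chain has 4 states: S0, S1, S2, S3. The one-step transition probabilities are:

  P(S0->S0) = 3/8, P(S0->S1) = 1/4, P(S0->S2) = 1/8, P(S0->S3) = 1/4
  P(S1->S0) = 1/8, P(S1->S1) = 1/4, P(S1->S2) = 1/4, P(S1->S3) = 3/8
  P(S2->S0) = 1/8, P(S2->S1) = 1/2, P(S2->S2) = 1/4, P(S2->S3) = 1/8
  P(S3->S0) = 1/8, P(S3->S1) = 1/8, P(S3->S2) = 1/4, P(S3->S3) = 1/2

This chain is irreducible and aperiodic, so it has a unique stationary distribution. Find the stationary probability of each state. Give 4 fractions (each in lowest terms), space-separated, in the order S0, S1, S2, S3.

Answer: 1/6 89/336 11/48 19/56

Derivation:
The stationary distribution satisfies pi = pi * P, i.e.:
  pi_S0 = 3/8*pi_S0 + 1/8*pi_S1 + 1/8*pi_S2 + 1/8*pi_S3
  pi_S1 = 1/4*pi_S0 + 1/4*pi_S1 + 1/2*pi_S2 + 1/8*pi_S3
  pi_S2 = 1/8*pi_S0 + 1/4*pi_S1 + 1/4*pi_S2 + 1/4*pi_S3
  pi_S3 = 1/4*pi_S0 + 3/8*pi_S1 + 1/8*pi_S2 + 1/2*pi_S3
with normalization: pi_S0 + pi_S1 + pi_S2 + pi_S3 = 1.

Using the first 3 balance equations plus normalization, the linear system A*pi = b is:
  [-5/8, 1/8, 1/8, 1/8] . pi = 0
  [1/4, -3/4, 1/2, 1/8] . pi = 0
  [1/8, 1/4, -3/4, 1/4] . pi = 0
  [1, 1, 1, 1] . pi = 1

Solving yields:
  pi_S0 = 1/6
  pi_S1 = 89/336
  pi_S2 = 11/48
  pi_S3 = 19/56

Verification (pi * P):
  1/6*3/8 + 89/336*1/8 + 11/48*1/8 + 19/56*1/8 = 1/6 = pi_S0  (ok)
  1/6*1/4 + 89/336*1/4 + 11/48*1/2 + 19/56*1/8 = 89/336 = pi_S1  (ok)
  1/6*1/8 + 89/336*1/4 + 11/48*1/4 + 19/56*1/4 = 11/48 = pi_S2  (ok)
  1/6*1/4 + 89/336*3/8 + 11/48*1/8 + 19/56*1/2 = 19/56 = pi_S3  (ok)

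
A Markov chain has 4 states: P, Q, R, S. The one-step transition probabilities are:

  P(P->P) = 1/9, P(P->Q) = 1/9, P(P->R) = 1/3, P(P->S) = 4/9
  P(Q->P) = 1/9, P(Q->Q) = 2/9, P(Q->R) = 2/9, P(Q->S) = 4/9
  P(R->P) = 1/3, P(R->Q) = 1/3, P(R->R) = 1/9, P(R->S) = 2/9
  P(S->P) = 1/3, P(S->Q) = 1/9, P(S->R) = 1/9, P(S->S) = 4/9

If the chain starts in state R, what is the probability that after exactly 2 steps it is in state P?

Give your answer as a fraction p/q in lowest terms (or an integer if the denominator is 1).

Answer: 5/27

Derivation:
Computing P^2 by repeated multiplication:
P^1 =
  P: [1/9, 1/9, 1/3, 4/9]
  Q: [1/9, 2/9, 2/9, 4/9]
  R: [1/3, 1/3, 1/9, 2/9]
  S: [1/3, 1/9, 1/9, 4/9]
P^2 =
  P: [23/81, 16/81, 4/27, 10/27]
  Q: [7/27, 5/27, 13/81, 32/81]
  R: [5/27, 14/81, 2/9, 34/81]
  S: [19/81, 4/27, 16/81, 34/81]

(P^2)[R -> P] = 5/27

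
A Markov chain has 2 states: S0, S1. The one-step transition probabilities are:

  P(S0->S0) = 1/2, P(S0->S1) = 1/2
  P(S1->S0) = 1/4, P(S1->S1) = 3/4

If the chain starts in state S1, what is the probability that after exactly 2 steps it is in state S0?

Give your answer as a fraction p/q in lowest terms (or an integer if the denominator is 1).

Answer: 5/16

Derivation:
Computing P^2 by repeated multiplication:
P^1 =
  S0: [1/2, 1/2]
  S1: [1/4, 3/4]
P^2 =
  S0: [3/8, 5/8]
  S1: [5/16, 11/16]

(P^2)[S1 -> S0] = 5/16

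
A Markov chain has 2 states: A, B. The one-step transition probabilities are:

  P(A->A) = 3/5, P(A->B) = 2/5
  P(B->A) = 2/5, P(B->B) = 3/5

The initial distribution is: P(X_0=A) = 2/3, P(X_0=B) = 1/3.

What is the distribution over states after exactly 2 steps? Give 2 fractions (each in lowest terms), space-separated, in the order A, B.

Propagating the distribution step by step (d_{t+1} = d_t * P):
d_0 = (A=2/3, B=1/3)
  d_1[A] = 2/3*3/5 + 1/3*2/5 = 8/15
  d_1[B] = 2/3*2/5 + 1/3*3/5 = 7/15
d_1 = (A=8/15, B=7/15)
  d_2[A] = 8/15*3/5 + 7/15*2/5 = 38/75
  d_2[B] = 8/15*2/5 + 7/15*3/5 = 37/75
d_2 = (A=38/75, B=37/75)

Answer: 38/75 37/75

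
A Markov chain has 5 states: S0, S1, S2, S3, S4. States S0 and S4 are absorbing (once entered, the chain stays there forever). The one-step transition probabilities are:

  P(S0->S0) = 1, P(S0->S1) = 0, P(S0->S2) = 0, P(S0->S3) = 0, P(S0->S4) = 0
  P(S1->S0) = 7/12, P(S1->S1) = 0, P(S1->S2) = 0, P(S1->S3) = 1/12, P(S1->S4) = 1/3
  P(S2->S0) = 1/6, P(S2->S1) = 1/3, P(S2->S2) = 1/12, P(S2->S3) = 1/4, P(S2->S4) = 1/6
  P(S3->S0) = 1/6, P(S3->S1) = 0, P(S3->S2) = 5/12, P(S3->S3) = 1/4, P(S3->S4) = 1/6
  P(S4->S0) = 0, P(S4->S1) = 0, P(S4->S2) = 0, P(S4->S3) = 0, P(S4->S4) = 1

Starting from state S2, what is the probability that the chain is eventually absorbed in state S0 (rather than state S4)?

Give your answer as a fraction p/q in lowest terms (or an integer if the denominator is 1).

Let a_i = P(absorbed in S0 | start in state i).
Boundary conditions: a_S0 = 1, a_S4 = 0.
For each transient state i, a_i = sum_j P(i->j) * a_j:
  a_S1 = 7/12*a_S0 + 0*a_S1 + 0*a_S2 + 1/12*a_S3 + 1/3*a_S4
  a_S2 = 1/6*a_S0 + 1/3*a_S1 + 1/12*a_S2 + 1/4*a_S3 + 1/6*a_S4
  a_S3 = 1/6*a_S0 + 0*a_S1 + 5/12*a_S2 + 1/4*a_S3 + 1/6*a_S4

Substituting a_S0 = 1 and a_S4 = 0, rearrange to (I - Q) a = r where r[i] = P(i -> S0):
  [1, 0, -1/12] . (a_S1, a_S2, a_S3) = 7/12
  [-1/3, 11/12, -1/4] . (a_S1, a_S2, a_S3) = 1/6
  [0, -5/12, 3/4] . (a_S1, a_S2, a_S3) = 1/6

Solving yields:
  a_S1 = 155/247
  a_S2 = 137/247
  a_S3 = 131/247

Starting state is S2, so the absorption probability is a_S2 = 137/247.

Answer: 137/247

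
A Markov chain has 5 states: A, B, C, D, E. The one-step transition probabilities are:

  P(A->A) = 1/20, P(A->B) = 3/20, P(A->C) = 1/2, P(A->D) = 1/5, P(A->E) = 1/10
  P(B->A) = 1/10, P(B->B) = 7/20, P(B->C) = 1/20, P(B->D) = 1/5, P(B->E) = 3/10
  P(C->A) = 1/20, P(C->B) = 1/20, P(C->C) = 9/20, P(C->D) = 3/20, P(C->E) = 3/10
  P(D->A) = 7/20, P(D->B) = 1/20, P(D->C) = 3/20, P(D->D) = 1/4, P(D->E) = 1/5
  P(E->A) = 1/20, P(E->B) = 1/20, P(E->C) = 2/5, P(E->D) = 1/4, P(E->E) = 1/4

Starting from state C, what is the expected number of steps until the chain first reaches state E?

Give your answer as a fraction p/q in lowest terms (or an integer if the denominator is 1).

Let h_i = expected steps to first reach E from state i.
Boundary: h_E = 0.
First-step equations for the other states:
  h_A = 1 + 1/20*h_A + 3/20*h_B + 1/2*h_C + 1/5*h_D + 1/10*h_E
  h_B = 1 + 1/10*h_A + 7/20*h_B + 1/20*h_C + 1/5*h_D + 3/10*h_E
  h_C = 1 + 1/20*h_A + 1/20*h_B + 9/20*h_C + 3/20*h_D + 3/10*h_E
  h_D = 1 + 7/20*h_A + 1/20*h_B + 3/20*h_C + 1/4*h_D + 1/5*h_E

Substituting h_E = 0 and rearranging gives the linear system (I - Q) h = 1:
  [19/20, -3/20, -1/2, -1/5] . (h_A, h_B, h_C, h_D) = 1
  [-1/10, 13/20, -1/20, -1/5] . (h_A, h_B, h_C, h_D) = 1
  [-1/20, -1/20, 11/20, -3/20] . (h_A, h_B, h_C, h_D) = 1
  [-7/20, -1/20, -3/20, 3/4] . (h_A, h_B, h_C, h_D) = 1

Solving yields:
  h_A = 59480/12797
  h_B = 50460/12797
  h_C = 49080/12797
  h_D = 58000/12797

Starting state is C, so the expected hitting time is h_C = 49080/12797.

Answer: 49080/12797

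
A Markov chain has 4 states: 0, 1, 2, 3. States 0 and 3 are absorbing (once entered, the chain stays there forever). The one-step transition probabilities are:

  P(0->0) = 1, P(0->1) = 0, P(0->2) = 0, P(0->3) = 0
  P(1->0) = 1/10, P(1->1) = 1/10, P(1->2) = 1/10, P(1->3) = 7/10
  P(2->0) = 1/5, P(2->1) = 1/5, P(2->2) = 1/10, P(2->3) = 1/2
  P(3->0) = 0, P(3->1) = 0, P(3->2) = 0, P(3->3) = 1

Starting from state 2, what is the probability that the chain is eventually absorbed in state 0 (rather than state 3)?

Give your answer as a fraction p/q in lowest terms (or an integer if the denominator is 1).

Let a_i = P(absorbed in 0 | start in state i).
Boundary conditions: a_0 = 1, a_3 = 0.
For each transient state i, a_i = sum_j P(i->j) * a_j:
  a_1 = 1/10*a_0 + 1/10*a_1 + 1/10*a_2 + 7/10*a_3
  a_2 = 1/5*a_0 + 1/5*a_1 + 1/10*a_2 + 1/2*a_3

Substituting a_0 = 1 and a_3 = 0, rearrange to (I - Q) a = r where r[i] = P(i -> 0):
  [9/10, -1/10] . (a_1, a_2) = 1/10
  [-1/5, 9/10] . (a_1, a_2) = 1/5

Solving yields:
  a_1 = 11/79
  a_2 = 20/79

Starting state is 2, so the absorption probability is a_2 = 20/79.

Answer: 20/79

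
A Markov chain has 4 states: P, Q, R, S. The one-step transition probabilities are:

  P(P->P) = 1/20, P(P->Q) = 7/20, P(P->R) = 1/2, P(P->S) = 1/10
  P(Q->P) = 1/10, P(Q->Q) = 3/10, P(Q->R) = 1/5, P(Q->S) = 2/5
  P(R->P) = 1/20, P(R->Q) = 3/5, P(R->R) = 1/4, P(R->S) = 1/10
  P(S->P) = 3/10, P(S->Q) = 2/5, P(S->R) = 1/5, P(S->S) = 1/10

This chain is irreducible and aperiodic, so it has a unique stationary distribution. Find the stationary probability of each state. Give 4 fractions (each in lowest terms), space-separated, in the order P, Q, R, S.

The stationary distribution satisfies pi = pi * P, i.e.:
  pi_P = 1/20*pi_P + 1/10*pi_Q + 1/20*pi_R + 3/10*pi_S
  pi_Q = 7/20*pi_P + 3/10*pi_Q + 3/5*pi_R + 2/5*pi_S
  pi_R = 1/2*pi_P + 1/5*pi_Q + 1/4*pi_R + 1/5*pi_S
  pi_S = 1/10*pi_P + 2/5*pi_Q + 1/10*pi_R + 1/10*pi_S
with normalization: pi_P + pi_Q + pi_R + pi_S = 1.

Using the first 3 balance equations plus normalization, the linear system A*pi = b is:
  [-19/20, 1/10, 1/20, 3/10] . pi = 0
  [7/20, -7/10, 3/5, 2/5] . pi = 0
  [1/2, 1/5, -3/4, 1/5] . pi = 0
  [1, 1, 1, 1] . pi = 1

Solving yields:
  pi_P = 698/5565
  pi_Q = 449/1113
  pi_R = 464/1855
  pi_S = 82/371

Verification (pi * P):
  698/5565*1/20 + 449/1113*1/10 + 464/1855*1/20 + 82/371*3/10 = 698/5565 = pi_P  (ok)
  698/5565*7/20 + 449/1113*3/10 + 464/1855*3/5 + 82/371*2/5 = 449/1113 = pi_Q  (ok)
  698/5565*1/2 + 449/1113*1/5 + 464/1855*1/4 + 82/371*1/5 = 464/1855 = pi_R  (ok)
  698/5565*1/10 + 449/1113*2/5 + 464/1855*1/10 + 82/371*1/10 = 82/371 = pi_S  (ok)

Answer: 698/5565 449/1113 464/1855 82/371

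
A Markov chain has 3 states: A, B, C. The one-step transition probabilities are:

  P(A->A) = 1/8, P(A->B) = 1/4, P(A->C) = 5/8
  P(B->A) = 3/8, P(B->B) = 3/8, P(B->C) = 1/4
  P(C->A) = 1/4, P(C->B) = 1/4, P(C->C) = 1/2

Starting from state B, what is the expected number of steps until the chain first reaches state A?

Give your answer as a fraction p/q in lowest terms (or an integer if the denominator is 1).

Answer: 3

Derivation:
Let h_i = expected steps to first reach A from state i.
Boundary: h_A = 0.
First-step equations for the other states:
  h_B = 1 + 3/8*h_A + 3/8*h_B + 1/4*h_C
  h_C = 1 + 1/4*h_A + 1/4*h_B + 1/2*h_C

Substituting h_A = 0 and rearranging gives the linear system (I - Q) h = 1:
  [5/8, -1/4] . (h_B, h_C) = 1
  [-1/4, 1/2] . (h_B, h_C) = 1

Solving yields:
  h_B = 3
  h_C = 7/2

Starting state is B, so the expected hitting time is h_B = 3.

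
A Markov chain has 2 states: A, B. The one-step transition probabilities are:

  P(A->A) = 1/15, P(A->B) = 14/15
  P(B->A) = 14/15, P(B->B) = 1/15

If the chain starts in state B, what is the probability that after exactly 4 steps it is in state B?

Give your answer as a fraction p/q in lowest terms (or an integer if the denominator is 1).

Answer: 39593/50625

Derivation:
Computing P^4 by repeated multiplication:
P^1 =
  A: [1/15, 14/15]
  B: [14/15, 1/15]
P^2 =
  A: [197/225, 28/225]
  B: [28/225, 197/225]
P^3 =
  A: [589/3375, 2786/3375]
  B: [2786/3375, 589/3375]
P^4 =
  A: [39593/50625, 11032/50625]
  B: [11032/50625, 39593/50625]

(P^4)[B -> B] = 39593/50625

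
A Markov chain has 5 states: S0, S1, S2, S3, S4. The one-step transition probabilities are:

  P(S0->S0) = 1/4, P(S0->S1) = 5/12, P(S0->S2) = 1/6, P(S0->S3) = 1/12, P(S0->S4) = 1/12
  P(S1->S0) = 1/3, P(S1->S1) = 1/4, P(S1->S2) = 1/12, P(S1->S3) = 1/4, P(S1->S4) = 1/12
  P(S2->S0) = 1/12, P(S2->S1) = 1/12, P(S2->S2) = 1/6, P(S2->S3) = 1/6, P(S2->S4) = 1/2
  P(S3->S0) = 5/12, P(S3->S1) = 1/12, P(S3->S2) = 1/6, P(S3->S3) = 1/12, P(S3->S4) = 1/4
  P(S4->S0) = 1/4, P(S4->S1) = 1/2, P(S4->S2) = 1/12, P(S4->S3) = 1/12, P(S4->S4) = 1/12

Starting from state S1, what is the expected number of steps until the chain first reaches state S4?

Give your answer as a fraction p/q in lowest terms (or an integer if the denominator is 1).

Answer: 4148/687

Derivation:
Let h_i = expected steps to first reach S4 from state i.
Boundary: h_S4 = 0.
First-step equations for the other states:
  h_S0 = 1 + 1/4*h_S0 + 5/12*h_S1 + 1/6*h_S2 + 1/12*h_S3 + 1/12*h_S4
  h_S1 = 1 + 1/3*h_S0 + 1/4*h_S1 + 1/12*h_S2 + 1/4*h_S3 + 1/12*h_S4
  h_S2 = 1 + 1/12*h_S0 + 1/12*h_S1 + 1/6*h_S2 + 1/6*h_S3 + 1/2*h_S4
  h_S3 = 1 + 5/12*h_S0 + 1/12*h_S1 + 1/6*h_S2 + 1/12*h_S3 + 1/4*h_S4

Substituting h_S4 = 0 and rearranging gives the linear system (I - Q) h = 1:
  [3/4, -5/12, -1/6, -1/12] . (h_S0, h_S1, h_S2, h_S3) = 1
  [-1/3, 3/4, -1/12, -1/4] . (h_S0, h_S1, h_S2, h_S3) = 1
  [-1/12, -1/12, 5/6, -1/6] . (h_S0, h_S1, h_S2, h_S3) = 1
  [-5/12, -1/12, -1/6, 11/12] . (h_S0, h_S1, h_S2, h_S3) = 1

Solving yields:
  h_S0 = 4120/687
  h_S1 = 4148/687
  h_S2 = 2336/687
  h_S3 = 3424/687

Starting state is S1, so the expected hitting time is h_S1 = 4148/687.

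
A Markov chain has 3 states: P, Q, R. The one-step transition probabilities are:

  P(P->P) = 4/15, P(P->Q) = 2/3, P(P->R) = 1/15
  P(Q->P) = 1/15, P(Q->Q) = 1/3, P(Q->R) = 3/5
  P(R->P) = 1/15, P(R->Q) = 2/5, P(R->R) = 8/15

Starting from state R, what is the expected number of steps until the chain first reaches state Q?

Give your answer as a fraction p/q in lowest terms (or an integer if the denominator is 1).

Let h_i = expected steps to first reach Q from state i.
Boundary: h_Q = 0.
First-step equations for the other states:
  h_P = 1 + 4/15*h_P + 2/3*h_Q + 1/15*h_R
  h_R = 1 + 1/15*h_P + 2/5*h_Q + 8/15*h_R

Substituting h_Q = 0 and rearranging gives the linear system (I - Q) h = 1:
  [11/15, -1/15] . (h_P, h_R) = 1
  [-1/15, 7/15] . (h_P, h_R) = 1

Solving yields:
  h_P = 30/19
  h_R = 45/19

Starting state is R, so the expected hitting time is h_R = 45/19.

Answer: 45/19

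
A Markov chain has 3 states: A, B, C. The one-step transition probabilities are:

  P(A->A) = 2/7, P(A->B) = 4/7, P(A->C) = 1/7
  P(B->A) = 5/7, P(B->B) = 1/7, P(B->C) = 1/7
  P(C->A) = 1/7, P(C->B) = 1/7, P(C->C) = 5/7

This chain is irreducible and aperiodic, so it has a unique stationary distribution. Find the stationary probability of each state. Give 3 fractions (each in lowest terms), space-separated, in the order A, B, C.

The stationary distribution satisfies pi = pi * P, i.e.:
  pi_A = 2/7*pi_A + 5/7*pi_B + 1/7*pi_C
  pi_B = 4/7*pi_A + 1/7*pi_B + 1/7*pi_C
  pi_C = 1/7*pi_A + 1/7*pi_B + 5/7*pi_C
with normalization: pi_A + pi_B + pi_C = 1.

Using the first 2 balance equations plus normalization, the linear system A*pi = b is:
  [-5/7, 5/7, 1/7] . pi = 0
  [4/7, -6/7, 1/7] . pi = 0
  [1, 1, 1] . pi = 1

Solving yields:
  pi_A = 11/30
  pi_B = 3/10
  pi_C = 1/3

Verification (pi * P):
  11/30*2/7 + 3/10*5/7 + 1/3*1/7 = 11/30 = pi_A  (ok)
  11/30*4/7 + 3/10*1/7 + 1/3*1/7 = 3/10 = pi_B  (ok)
  11/30*1/7 + 3/10*1/7 + 1/3*5/7 = 1/3 = pi_C  (ok)

Answer: 11/30 3/10 1/3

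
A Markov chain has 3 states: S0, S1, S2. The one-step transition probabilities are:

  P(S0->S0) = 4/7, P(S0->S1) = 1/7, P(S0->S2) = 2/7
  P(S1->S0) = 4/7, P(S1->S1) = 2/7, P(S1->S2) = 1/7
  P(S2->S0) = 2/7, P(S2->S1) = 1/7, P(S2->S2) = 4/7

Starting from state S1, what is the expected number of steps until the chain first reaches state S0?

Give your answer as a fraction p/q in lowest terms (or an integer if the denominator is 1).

Let h_i = expected steps to first reach S0 from state i.
Boundary: h_S0 = 0.
First-step equations for the other states:
  h_S1 = 1 + 4/7*h_S0 + 2/7*h_S1 + 1/7*h_S2
  h_S2 = 1 + 2/7*h_S0 + 1/7*h_S1 + 4/7*h_S2

Substituting h_S0 = 0 and rearranging gives the linear system (I - Q) h = 1:
  [5/7, -1/7] . (h_S1, h_S2) = 1
  [-1/7, 3/7] . (h_S1, h_S2) = 1

Solving yields:
  h_S1 = 2
  h_S2 = 3

Starting state is S1, so the expected hitting time is h_S1 = 2.

Answer: 2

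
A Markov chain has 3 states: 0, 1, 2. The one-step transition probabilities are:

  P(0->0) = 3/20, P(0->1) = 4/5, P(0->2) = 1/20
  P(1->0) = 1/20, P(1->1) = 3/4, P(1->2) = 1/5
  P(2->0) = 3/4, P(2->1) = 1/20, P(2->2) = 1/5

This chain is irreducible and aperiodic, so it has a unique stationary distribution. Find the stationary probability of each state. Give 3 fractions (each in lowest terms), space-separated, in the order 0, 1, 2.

Answer: 38/201 257/402 23/134

Derivation:
The stationary distribution satisfies pi = pi * P, i.e.:
  pi_0 = 3/20*pi_0 + 1/20*pi_1 + 3/4*pi_2
  pi_1 = 4/5*pi_0 + 3/4*pi_1 + 1/20*pi_2
  pi_2 = 1/20*pi_0 + 1/5*pi_1 + 1/5*pi_2
with normalization: pi_0 + pi_1 + pi_2 = 1.

Using the first 2 balance equations plus normalization, the linear system A*pi = b is:
  [-17/20, 1/20, 3/4] . pi = 0
  [4/5, -1/4, 1/20] . pi = 0
  [1, 1, 1] . pi = 1

Solving yields:
  pi_0 = 38/201
  pi_1 = 257/402
  pi_2 = 23/134

Verification (pi * P):
  38/201*3/20 + 257/402*1/20 + 23/134*3/4 = 38/201 = pi_0  (ok)
  38/201*4/5 + 257/402*3/4 + 23/134*1/20 = 257/402 = pi_1  (ok)
  38/201*1/20 + 257/402*1/5 + 23/134*1/5 = 23/134 = pi_2  (ok)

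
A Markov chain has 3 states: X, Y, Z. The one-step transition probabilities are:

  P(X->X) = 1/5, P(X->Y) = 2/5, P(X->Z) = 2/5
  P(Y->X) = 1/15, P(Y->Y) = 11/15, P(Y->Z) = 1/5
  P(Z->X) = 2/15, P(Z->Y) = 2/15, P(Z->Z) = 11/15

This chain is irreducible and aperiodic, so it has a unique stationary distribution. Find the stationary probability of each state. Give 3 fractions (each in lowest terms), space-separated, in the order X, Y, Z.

The stationary distribution satisfies pi = pi * P, i.e.:
  pi_X = 1/5*pi_X + 1/15*pi_Y + 2/15*pi_Z
  pi_Y = 2/5*pi_X + 11/15*pi_Y + 2/15*pi_Z
  pi_Z = 2/5*pi_X + 1/5*pi_Y + 11/15*pi_Z
with normalization: pi_X + pi_Y + pi_Z = 1.

Using the first 2 balance equations plus normalization, the linear system A*pi = b is:
  [-4/5, 1/15, 2/15] . pi = 0
  [2/5, -4/15, 2/15] . pi = 0
  [1, 1, 1] . pi = 1

Solving yields:
  pi_X = 5/44
  pi_Y = 9/22
  pi_Z = 21/44

Verification (pi * P):
  5/44*1/5 + 9/22*1/15 + 21/44*2/15 = 5/44 = pi_X  (ok)
  5/44*2/5 + 9/22*11/15 + 21/44*2/15 = 9/22 = pi_Y  (ok)
  5/44*2/5 + 9/22*1/5 + 21/44*11/15 = 21/44 = pi_Z  (ok)

Answer: 5/44 9/22 21/44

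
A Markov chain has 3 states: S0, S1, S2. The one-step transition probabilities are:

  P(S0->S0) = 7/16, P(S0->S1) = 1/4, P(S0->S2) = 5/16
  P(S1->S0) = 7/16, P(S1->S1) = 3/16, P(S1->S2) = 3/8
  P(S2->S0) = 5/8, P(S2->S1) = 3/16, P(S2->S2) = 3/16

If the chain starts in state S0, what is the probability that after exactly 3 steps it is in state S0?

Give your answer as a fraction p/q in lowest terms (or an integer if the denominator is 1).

Answer: 1007/2048

Derivation:
Computing P^3 by repeated multiplication:
P^1 =
  S0: [7/16, 1/4, 5/16]
  S1: [7/16, 3/16, 3/8]
  S2: [5/8, 3/16, 3/16]
P^2 =
  S0: [127/256, 55/256, 37/128]
  S1: [65/128, 55/256, 71/256]
  S2: [121/256, 29/128, 77/256]
P^3 =
  S0: [1007/2048, 895/4096, 1187/4096]
  S1: [2005/4096, 449/2048, 1193/4096]
  S2: [2023/4096, 889/4096, 37/128]

(P^3)[S0 -> S0] = 1007/2048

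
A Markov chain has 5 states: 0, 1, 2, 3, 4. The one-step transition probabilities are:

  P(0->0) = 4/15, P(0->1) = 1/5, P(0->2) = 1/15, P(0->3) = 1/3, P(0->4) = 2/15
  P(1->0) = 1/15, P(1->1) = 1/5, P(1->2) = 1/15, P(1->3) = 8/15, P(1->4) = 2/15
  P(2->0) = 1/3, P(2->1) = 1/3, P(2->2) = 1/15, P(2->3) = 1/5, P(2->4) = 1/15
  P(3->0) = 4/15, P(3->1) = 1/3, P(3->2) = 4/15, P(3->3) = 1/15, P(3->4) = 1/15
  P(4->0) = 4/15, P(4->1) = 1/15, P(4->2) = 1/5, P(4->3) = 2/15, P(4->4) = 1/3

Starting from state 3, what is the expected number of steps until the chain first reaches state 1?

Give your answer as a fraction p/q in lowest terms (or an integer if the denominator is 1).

Answer: 22530/5977

Derivation:
Let h_i = expected steps to first reach 1 from state i.
Boundary: h_1 = 0.
First-step equations for the other states:
  h_0 = 1 + 4/15*h_0 + 1/5*h_1 + 1/15*h_2 + 1/3*h_3 + 2/15*h_4
  h_2 = 1 + 1/3*h_0 + 1/3*h_1 + 1/15*h_2 + 1/5*h_3 + 1/15*h_4
  h_3 = 1 + 4/15*h_0 + 1/3*h_1 + 4/15*h_2 + 1/15*h_3 + 1/15*h_4
  h_4 = 1 + 4/15*h_0 + 1/15*h_1 + 1/5*h_2 + 2/15*h_3 + 1/3*h_4

Substituting h_1 = 0 and rearranging gives the linear system (I - Q) h = 1:
  [11/15, -1/15, -1/3, -2/15] . (h_0, h_2, h_3, h_4) = 1
  [-1/3, 14/15, -1/5, -1/15] . (h_0, h_2, h_3, h_4) = 1
  [-4/15, -4/15, 14/15, -1/15] . (h_0, h_2, h_3, h_4) = 1
  [-4/15, -1/5, -2/15, 2/3] . (h_0, h_2, h_3, h_4) = 1

Solving yields:
  h_0 = 26040/5977
  h_2 = 22725/5977
  h_3 = 22530/5977
  h_4 = 30705/5977

Starting state is 3, so the expected hitting time is h_3 = 22530/5977.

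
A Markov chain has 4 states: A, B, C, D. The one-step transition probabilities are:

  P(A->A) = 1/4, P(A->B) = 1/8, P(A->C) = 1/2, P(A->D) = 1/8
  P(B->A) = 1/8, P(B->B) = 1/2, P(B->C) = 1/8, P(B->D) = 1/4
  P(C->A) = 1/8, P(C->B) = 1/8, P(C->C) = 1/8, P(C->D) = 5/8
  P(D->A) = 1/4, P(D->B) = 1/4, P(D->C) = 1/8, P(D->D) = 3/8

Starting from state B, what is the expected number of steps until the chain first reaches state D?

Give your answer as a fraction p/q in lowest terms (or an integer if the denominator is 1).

Answer: 224/67

Derivation:
Let h_i = expected steps to first reach D from state i.
Boundary: h_D = 0.
First-step equations for the other states:
  h_A = 1 + 1/4*h_A + 1/8*h_B + 1/2*h_C + 1/8*h_D
  h_B = 1 + 1/8*h_A + 1/2*h_B + 1/8*h_C + 1/4*h_D
  h_C = 1 + 1/8*h_A + 1/8*h_B + 1/8*h_C + 5/8*h_D

Substituting h_D = 0 and rearranging gives the linear system (I - Q) h = 1:
  [3/4, -1/8, -1/2] . (h_A, h_B, h_C) = 1
  [-1/8, 1/2, -1/8] . (h_A, h_B, h_C) = 1
  [-1/8, -1/8, 7/8] . (h_A, h_B, h_C) = 1

Solving yields:
  h_A = 220/67
  h_B = 224/67
  h_C = 140/67

Starting state is B, so the expected hitting time is h_B = 224/67.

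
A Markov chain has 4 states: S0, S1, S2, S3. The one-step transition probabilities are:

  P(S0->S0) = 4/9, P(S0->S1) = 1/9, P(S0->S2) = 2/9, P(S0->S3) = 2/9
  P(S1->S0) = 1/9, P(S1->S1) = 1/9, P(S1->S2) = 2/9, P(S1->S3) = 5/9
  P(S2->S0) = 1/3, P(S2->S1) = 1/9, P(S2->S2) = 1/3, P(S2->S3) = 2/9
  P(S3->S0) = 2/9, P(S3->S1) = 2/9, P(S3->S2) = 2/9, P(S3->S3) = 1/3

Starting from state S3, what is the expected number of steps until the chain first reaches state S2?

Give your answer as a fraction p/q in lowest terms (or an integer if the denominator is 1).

Answer: 9/2

Derivation:
Let h_i = expected steps to first reach S2 from state i.
Boundary: h_S2 = 0.
First-step equations for the other states:
  h_S0 = 1 + 4/9*h_S0 + 1/9*h_S1 + 2/9*h_S2 + 2/9*h_S3
  h_S1 = 1 + 1/9*h_S0 + 1/9*h_S1 + 2/9*h_S2 + 5/9*h_S3
  h_S3 = 1 + 2/9*h_S0 + 2/9*h_S1 + 2/9*h_S2 + 1/3*h_S3

Substituting h_S2 = 0 and rearranging gives the linear system (I - Q) h = 1:
  [5/9, -1/9, -2/9] . (h_S0, h_S1, h_S3) = 1
  [-1/9, 8/9, -5/9] . (h_S0, h_S1, h_S3) = 1
  [-2/9, -2/9, 2/3] . (h_S0, h_S1, h_S3) = 1

Solving yields:
  h_S0 = 9/2
  h_S1 = 9/2
  h_S3 = 9/2

Starting state is S3, so the expected hitting time is h_S3 = 9/2.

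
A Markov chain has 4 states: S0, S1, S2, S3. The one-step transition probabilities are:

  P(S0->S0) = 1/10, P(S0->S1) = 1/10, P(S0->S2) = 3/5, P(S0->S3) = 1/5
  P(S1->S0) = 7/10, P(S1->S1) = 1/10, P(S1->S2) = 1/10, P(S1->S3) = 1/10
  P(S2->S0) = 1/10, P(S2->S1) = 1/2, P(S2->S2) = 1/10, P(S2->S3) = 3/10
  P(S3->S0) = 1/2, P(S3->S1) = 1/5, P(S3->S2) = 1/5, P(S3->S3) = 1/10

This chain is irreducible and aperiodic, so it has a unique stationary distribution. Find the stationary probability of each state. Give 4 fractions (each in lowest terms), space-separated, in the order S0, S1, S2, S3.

Answer: 298/957 437/1914 175/638 178/957

Derivation:
The stationary distribution satisfies pi = pi * P, i.e.:
  pi_S0 = 1/10*pi_S0 + 7/10*pi_S1 + 1/10*pi_S2 + 1/2*pi_S3
  pi_S1 = 1/10*pi_S0 + 1/10*pi_S1 + 1/2*pi_S2 + 1/5*pi_S3
  pi_S2 = 3/5*pi_S0 + 1/10*pi_S1 + 1/10*pi_S2 + 1/5*pi_S3
  pi_S3 = 1/5*pi_S0 + 1/10*pi_S1 + 3/10*pi_S2 + 1/10*pi_S3
with normalization: pi_S0 + pi_S1 + pi_S2 + pi_S3 = 1.

Using the first 3 balance equations plus normalization, the linear system A*pi = b is:
  [-9/10, 7/10, 1/10, 1/2] . pi = 0
  [1/10, -9/10, 1/2, 1/5] . pi = 0
  [3/5, 1/10, -9/10, 1/5] . pi = 0
  [1, 1, 1, 1] . pi = 1

Solving yields:
  pi_S0 = 298/957
  pi_S1 = 437/1914
  pi_S2 = 175/638
  pi_S3 = 178/957

Verification (pi * P):
  298/957*1/10 + 437/1914*7/10 + 175/638*1/10 + 178/957*1/2 = 298/957 = pi_S0  (ok)
  298/957*1/10 + 437/1914*1/10 + 175/638*1/2 + 178/957*1/5 = 437/1914 = pi_S1  (ok)
  298/957*3/5 + 437/1914*1/10 + 175/638*1/10 + 178/957*1/5 = 175/638 = pi_S2  (ok)
  298/957*1/5 + 437/1914*1/10 + 175/638*3/10 + 178/957*1/10 = 178/957 = pi_S3  (ok)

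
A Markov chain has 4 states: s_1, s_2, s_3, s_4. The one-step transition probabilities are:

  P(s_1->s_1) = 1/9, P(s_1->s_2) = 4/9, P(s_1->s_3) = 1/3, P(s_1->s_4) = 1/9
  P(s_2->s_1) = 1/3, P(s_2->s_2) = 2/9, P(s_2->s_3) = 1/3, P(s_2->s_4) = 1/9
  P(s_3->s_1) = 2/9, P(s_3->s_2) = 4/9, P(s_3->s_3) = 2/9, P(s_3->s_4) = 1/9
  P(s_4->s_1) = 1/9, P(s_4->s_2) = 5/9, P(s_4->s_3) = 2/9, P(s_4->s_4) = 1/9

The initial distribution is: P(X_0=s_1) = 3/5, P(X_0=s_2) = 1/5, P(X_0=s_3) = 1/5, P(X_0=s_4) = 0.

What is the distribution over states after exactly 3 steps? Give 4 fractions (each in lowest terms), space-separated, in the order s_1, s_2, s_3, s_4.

Propagating the distribution step by step (d_{t+1} = d_t * P):
d_0 = (s_1=3/5, s_2=1/5, s_3=1/5, s_4=0)
  d_1[s_1] = 3/5*1/9 + 1/5*1/3 + 1/5*2/9 + 0*1/9 = 8/45
  d_1[s_2] = 3/5*4/9 + 1/5*2/9 + 1/5*4/9 + 0*5/9 = 2/5
  d_1[s_3] = 3/5*1/3 + 1/5*1/3 + 1/5*2/9 + 0*2/9 = 14/45
  d_1[s_4] = 3/5*1/9 + 1/5*1/9 + 1/5*1/9 + 0*1/9 = 1/9
d_1 = (s_1=8/45, s_2=2/5, s_3=14/45, s_4=1/9)
  d_2[s_1] = 8/45*1/9 + 2/5*1/3 + 14/45*2/9 + 1/9*1/9 = 19/81
  d_2[s_2] = 8/45*4/9 + 2/5*2/9 + 14/45*4/9 + 1/9*5/9 = 149/405
  d_2[s_3] = 8/45*1/3 + 2/5*1/3 + 14/45*2/9 + 1/9*2/9 = 116/405
  d_2[s_4] = 8/45*1/9 + 2/5*1/9 + 14/45*1/9 + 1/9*1/9 = 1/9
d_2 = (s_1=19/81, s_2=149/405, s_3=116/405, s_4=1/9)
  d_3[s_1] = 19/81*1/9 + 149/405*1/3 + 116/405*2/9 + 1/9*1/9 = 91/405
  d_3[s_2] = 19/81*4/9 + 149/405*2/9 + 116/405*4/9 + 1/9*5/9 = 1367/3645
  d_3[s_3] = 19/81*1/3 + 149/405*1/3 + 116/405*2/9 + 1/9*2/9 = 1054/3645
  d_3[s_4] = 19/81*1/9 + 149/405*1/9 + 116/405*1/9 + 1/9*1/9 = 1/9
d_3 = (s_1=91/405, s_2=1367/3645, s_3=1054/3645, s_4=1/9)

Answer: 91/405 1367/3645 1054/3645 1/9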